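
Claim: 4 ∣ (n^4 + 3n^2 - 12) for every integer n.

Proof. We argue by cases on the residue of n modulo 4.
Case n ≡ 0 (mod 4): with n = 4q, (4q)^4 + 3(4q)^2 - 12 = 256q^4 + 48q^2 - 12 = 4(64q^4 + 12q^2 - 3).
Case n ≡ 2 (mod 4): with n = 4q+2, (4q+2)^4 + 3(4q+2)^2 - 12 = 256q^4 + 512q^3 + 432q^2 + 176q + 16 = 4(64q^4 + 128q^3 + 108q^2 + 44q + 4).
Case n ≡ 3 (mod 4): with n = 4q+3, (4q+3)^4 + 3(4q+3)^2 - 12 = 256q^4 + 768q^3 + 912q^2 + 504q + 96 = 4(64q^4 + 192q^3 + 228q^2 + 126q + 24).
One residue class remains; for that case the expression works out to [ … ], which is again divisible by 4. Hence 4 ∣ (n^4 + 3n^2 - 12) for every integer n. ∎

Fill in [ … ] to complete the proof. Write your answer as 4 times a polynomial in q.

The residues treated are {0, 2, 3}, so the missing case is n ≡ 1 (mod 4); write n = 4q+1.
Then (4q+1)^4 + 3(4q+1)^2 - 12 = 256q^4 + 256q^3 + 144q^2 + 40q - 8 = 4(64q^4 + 64q^3 + 36q^2 + 10q - 2).

4(64q^4 + 64q^3 + 36q^2 + 10q - 2)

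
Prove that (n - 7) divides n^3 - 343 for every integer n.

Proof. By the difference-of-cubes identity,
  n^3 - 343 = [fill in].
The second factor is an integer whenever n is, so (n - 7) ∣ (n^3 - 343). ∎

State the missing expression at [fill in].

(n - 7)(n^2 + 7n + 49)

a^3 - b^3 = (a - b)(a^2 + ab + b^2). With a = n, b = 7:
n^3 - 343 = (n - 7)(n^2 + 7n + 49).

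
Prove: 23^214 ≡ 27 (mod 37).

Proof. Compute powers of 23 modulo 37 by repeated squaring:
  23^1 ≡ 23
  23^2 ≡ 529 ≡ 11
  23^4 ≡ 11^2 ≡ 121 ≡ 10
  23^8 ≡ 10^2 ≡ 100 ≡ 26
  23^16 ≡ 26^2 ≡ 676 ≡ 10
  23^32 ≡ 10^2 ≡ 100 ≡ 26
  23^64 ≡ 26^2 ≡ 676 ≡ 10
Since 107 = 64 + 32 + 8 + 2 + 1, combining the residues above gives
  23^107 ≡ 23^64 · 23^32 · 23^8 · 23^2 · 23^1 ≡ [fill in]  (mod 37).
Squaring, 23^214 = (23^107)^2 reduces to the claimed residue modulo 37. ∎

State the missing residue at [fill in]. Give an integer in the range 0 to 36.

29

23^64 · 23^32 · 23^8 · 23^2 · 23^1 ≡ 10 · 26 · 26 · 11 · 23 = 1710280.
1710280 mod 37 = 29, so 23^107 ≡ 29 (mod 37).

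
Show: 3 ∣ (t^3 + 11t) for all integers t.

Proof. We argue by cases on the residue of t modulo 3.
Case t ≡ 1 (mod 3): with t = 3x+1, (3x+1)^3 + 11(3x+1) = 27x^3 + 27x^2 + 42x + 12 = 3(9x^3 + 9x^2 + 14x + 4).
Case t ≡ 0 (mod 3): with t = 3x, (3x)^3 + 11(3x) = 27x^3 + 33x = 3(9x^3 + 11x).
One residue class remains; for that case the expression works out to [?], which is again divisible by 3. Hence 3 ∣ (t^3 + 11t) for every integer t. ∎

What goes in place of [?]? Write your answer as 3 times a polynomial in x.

3(9x^3 + 18x^2 + 23x + 10)

Only t ≡ 2 (mod 3) is unaccounted for. Put t = 3x+2:
(3x+2)^3 + 11(3x+2) expands to 27x^3 + 54x^2 + 69x + 30,
and factoring out 3 leaves 3(9x^3 + 18x^2 + 23x + 10).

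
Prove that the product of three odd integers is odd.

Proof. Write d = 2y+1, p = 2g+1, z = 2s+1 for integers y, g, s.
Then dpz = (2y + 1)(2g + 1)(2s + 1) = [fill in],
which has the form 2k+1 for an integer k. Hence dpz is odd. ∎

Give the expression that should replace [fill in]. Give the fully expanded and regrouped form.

2(4gsy + 2gs + 2gy + g + 2sy + s + y) + 1

(2y + 1)(2g + 1)(2s + 1) = 8gsy + 4gs + 4gy + 2g + 4sy + 2s + 2y + 1
= 2(4gsy + 2gs + 2gy + g + 2sy + s + y) + 1.
Since 4gsy + 2gs + 2gy + g + 2sy + s + y is an integer, the product is of the form 2k+1 for an integer k.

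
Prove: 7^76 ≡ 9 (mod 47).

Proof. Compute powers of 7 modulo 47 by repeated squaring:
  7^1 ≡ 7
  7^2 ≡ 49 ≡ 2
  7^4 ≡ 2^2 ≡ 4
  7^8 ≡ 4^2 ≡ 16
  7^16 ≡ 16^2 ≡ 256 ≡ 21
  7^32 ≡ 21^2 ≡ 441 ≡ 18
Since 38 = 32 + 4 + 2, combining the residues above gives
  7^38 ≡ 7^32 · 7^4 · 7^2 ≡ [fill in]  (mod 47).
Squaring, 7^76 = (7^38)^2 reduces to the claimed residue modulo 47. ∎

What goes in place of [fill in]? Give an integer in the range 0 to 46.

3

Multiply the listed residues: 18 · 4 · 2 = 72 → 144.
Reducing modulo 47: 144 = 3·47 + 3, so 7^38 ≡ 3.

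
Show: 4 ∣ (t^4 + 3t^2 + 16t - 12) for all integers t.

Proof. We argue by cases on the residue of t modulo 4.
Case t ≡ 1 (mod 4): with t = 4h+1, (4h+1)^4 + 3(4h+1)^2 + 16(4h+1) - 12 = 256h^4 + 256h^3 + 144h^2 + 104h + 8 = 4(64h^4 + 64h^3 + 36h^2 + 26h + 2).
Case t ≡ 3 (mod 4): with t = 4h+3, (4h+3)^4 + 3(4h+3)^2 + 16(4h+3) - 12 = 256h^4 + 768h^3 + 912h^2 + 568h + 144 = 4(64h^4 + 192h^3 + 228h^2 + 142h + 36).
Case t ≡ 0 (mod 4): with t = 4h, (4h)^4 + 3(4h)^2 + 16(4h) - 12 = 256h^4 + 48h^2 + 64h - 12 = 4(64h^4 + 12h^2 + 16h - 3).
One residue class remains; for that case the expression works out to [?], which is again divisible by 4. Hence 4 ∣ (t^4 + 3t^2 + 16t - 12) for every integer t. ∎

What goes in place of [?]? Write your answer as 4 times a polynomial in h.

The residues treated are {1, 3, 0}, so the missing case is t ≡ 2 (mod 4); write t = 4h+2.
Then (4h+2)^4 + 3(4h+2)^2 + 16(4h+2) - 12 = 256h^4 + 512h^3 + 432h^2 + 240h + 48 = 4(64h^4 + 128h^3 + 108h^2 + 60h + 12).

4(64h^4 + 128h^3 + 108h^2 + 60h + 12)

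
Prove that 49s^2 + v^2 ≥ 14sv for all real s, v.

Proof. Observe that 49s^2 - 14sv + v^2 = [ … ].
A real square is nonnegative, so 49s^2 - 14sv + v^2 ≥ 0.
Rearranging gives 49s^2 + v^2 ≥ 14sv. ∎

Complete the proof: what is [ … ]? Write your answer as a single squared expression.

The leading and trailing coefficients are 7^2 and 1^2, and 14 = 2·7·1, so the trinomial is (7s - v)^2.
Hence 49s^2 - 14sv + v^2 ≥ 0.

(7s - v)^2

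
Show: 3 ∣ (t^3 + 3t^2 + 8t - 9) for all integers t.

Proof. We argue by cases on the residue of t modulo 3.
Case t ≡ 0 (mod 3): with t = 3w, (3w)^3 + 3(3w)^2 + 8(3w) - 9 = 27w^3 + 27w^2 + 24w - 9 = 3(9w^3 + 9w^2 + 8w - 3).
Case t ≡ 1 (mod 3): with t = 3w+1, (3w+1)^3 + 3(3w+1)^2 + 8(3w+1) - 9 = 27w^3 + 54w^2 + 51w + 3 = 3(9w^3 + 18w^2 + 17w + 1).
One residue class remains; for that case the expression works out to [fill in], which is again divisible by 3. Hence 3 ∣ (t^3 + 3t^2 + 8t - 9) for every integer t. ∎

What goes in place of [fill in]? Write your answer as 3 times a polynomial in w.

3(9w^3 + 27w^2 + 32w + 9)

The residues treated are {0, 1}, so the missing case is t ≡ 2 (mod 3); write t = 3w+2.
Then (3w+2)^3 + 3(3w+2)^2 + 8(3w+2) - 9 = 27w^3 + 81w^2 + 96w + 27 = 3(9w^3 + 27w^2 + 32w + 9).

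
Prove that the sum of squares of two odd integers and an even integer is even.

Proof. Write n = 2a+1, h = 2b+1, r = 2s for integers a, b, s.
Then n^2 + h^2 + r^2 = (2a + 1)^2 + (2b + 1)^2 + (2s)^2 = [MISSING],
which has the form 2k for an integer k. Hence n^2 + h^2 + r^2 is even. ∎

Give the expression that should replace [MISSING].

Expanding: (2a + 1)^2 + (2b + 1)^2 + (2s)^2 = 4a^2 + 4a + 4b^2 + 4b + 4s^2 + 2.
Every term is even; pulling out the factor of 2 gives 2(2a^2 + 2a + 2b^2 + 2b + 2s^2 + 1).

2(2a^2 + 2a + 2b^2 + 2b + 2s^2 + 1)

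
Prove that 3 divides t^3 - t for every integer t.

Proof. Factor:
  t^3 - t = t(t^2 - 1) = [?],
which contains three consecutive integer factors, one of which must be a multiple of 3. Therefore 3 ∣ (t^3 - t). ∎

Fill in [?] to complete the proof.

t(t^2 - 1) = t(t - 1)(t + 1) = (t - 1)t(t + 1).
These three factors are consecutive integers, so their product is divisible by 3.

(t - 1)t(t + 1)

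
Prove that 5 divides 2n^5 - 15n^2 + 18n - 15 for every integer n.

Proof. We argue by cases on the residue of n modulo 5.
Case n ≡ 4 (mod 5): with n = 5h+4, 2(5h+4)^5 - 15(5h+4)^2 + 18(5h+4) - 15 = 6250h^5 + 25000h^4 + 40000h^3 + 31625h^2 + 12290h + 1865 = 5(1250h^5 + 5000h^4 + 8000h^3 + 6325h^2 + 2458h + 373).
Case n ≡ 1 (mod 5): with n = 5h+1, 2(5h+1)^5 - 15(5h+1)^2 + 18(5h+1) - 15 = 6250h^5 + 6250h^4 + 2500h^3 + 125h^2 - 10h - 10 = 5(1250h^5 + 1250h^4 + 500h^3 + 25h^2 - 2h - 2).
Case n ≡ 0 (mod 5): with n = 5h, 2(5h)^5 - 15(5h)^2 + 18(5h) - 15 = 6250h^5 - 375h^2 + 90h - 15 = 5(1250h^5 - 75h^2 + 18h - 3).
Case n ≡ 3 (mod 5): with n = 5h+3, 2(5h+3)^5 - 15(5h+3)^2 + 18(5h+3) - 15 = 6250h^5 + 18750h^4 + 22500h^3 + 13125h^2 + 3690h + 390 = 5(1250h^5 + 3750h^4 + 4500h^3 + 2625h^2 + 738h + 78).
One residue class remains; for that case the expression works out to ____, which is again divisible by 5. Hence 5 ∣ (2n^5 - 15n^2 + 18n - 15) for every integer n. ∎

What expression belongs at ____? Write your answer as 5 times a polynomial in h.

5(1250h^5 + 2500h^4 + 2000h^3 + 725h^2 + 118h + 5)

The residues treated are {4, 1, 0, 3}, so the missing case is n ≡ 2 (mod 5); write n = 5h+2.
Then 2(5h+2)^5 - 15(5h+2)^2 + 18(5h+2) - 15 = 6250h^5 + 12500h^4 + 10000h^3 + 3625h^2 + 590h + 25 = 5(1250h^5 + 2500h^4 + 2000h^3 + 725h^2 + 118h + 5).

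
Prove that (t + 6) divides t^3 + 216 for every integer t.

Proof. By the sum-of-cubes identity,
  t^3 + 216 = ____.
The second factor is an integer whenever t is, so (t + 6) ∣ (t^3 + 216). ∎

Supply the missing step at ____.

(t + 6)(t^2 - 6t + 36)

a^3 + b^3 = (a + b)(a^2 - ab + b^2). With a = t, b = 6:
t^3 + 216 = (t + 6)(t^2 - 6t + 36).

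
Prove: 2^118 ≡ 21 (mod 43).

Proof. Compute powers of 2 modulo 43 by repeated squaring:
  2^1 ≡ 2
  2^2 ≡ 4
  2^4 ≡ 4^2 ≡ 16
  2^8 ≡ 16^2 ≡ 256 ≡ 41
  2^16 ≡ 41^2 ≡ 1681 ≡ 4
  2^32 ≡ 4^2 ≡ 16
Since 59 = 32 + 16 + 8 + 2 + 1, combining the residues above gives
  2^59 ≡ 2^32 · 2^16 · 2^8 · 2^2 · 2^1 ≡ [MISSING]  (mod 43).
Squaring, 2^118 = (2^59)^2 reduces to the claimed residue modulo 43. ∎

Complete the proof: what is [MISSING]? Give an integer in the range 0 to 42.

2^32 · 2^16 · 2^8 · 2^2 · 2^1 ≡ 16 · 4 · 41 · 4 · 2 = 20992.
20992 mod 43 = 8, so 2^59 ≡ 8 (mod 43).

8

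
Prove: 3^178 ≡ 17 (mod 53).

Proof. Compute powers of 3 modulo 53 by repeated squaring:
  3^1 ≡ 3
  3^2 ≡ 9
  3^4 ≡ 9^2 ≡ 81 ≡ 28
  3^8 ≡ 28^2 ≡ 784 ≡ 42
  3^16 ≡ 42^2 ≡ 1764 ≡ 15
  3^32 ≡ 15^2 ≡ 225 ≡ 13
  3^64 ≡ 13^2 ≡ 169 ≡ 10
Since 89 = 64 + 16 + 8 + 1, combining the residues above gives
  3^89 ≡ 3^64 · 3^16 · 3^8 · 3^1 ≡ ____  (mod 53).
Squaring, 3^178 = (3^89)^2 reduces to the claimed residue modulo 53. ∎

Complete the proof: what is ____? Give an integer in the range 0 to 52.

Multiply the listed residues: 10 · 15 · 42 · 3 = 150 → 6300 → 18900.
Reducing modulo 53: 18900 = 356·53 + 32, so 3^89 ≡ 32.

32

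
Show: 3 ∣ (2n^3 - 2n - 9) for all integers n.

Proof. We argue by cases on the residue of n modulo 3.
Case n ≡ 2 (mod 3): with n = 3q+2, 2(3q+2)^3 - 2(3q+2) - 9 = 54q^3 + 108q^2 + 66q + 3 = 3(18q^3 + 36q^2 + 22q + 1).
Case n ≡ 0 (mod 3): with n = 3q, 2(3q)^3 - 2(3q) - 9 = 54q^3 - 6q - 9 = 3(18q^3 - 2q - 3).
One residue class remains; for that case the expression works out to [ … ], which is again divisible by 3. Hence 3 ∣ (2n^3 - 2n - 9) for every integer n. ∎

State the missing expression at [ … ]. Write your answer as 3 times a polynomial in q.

3(18q^3 + 18q^2 + 4q - 3)

The residues treated are {2, 0}, so the missing case is n ≡ 1 (mod 3); write n = 3q+1.
Then 2(3q+1)^3 - 2(3q+1) - 9 = 54q^3 + 54q^2 + 12q - 9 = 3(18q^3 + 18q^2 + 4q - 3).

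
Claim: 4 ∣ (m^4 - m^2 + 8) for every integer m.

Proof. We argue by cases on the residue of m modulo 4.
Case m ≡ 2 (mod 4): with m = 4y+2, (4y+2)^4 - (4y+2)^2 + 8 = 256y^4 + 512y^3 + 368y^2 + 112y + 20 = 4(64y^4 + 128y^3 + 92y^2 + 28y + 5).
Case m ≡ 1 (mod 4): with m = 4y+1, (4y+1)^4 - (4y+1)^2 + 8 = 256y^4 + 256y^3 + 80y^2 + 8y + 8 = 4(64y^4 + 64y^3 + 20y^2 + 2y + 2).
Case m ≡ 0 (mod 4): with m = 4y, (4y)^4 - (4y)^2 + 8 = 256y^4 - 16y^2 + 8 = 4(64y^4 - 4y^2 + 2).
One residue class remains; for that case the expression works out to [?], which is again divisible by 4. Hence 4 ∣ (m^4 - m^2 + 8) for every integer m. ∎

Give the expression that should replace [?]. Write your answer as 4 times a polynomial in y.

4(64y^4 + 192y^3 + 212y^2 + 102y + 20)

Only m ≡ 3 (mod 4) is unaccounted for. Put m = 4y+3:
(4y+3)^4 - (4y+3)^2 + 8 expands to 256y^4 + 768y^3 + 848y^2 + 408y + 80,
and factoring out 4 leaves 4(64y^4 + 192y^3 + 212y^2 + 102y + 20).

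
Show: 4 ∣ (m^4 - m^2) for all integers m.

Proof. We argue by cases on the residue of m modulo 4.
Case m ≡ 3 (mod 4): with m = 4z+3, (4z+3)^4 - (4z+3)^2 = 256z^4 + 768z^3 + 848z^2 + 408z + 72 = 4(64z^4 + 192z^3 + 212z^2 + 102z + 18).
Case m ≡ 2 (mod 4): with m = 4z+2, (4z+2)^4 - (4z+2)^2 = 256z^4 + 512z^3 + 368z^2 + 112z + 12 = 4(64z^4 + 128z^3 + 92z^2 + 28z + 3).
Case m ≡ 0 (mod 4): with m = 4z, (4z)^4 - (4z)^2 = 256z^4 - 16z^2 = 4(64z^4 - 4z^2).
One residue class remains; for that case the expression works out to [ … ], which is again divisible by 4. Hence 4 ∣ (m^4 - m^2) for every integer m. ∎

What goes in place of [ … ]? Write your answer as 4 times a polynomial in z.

4(64z^4 + 64z^3 + 20z^2 + 2z)

Only m ≡ 1 (mod 4) is unaccounted for. Put m = 4z+1:
(4z+1)^4 - (4z+1)^2 expands to 256z^4 + 256z^3 + 80z^2 + 8z,
and factoring out 4 leaves 4(64z^4 + 64z^3 + 20z^2 + 2z).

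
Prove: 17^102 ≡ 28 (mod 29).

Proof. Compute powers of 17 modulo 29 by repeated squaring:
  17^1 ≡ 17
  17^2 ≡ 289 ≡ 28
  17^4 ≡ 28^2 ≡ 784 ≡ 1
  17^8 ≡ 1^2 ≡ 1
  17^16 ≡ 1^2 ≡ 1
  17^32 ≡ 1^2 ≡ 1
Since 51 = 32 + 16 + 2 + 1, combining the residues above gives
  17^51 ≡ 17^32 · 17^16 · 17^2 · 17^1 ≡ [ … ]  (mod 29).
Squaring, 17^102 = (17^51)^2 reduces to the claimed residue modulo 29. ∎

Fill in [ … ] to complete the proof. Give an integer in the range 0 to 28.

12

17^32 · 17^16 · 17^2 · 17^1 ≡ 1 · 1 · 28 · 17 = 476.
476 mod 29 = 12, so 17^51 ≡ 12 (mod 29).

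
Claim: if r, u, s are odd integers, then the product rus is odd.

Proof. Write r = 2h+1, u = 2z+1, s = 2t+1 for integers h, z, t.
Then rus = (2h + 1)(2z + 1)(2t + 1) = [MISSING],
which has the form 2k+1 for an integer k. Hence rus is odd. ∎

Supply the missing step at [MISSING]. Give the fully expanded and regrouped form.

Expanding: (2h + 1)(2z + 1)(2t + 1) = 8htz + 4ht + 4hz + 2h + 4tz + 2t + 2z + 1.
Every term except the constant is even, so this is 2(4htz + 2ht + 2hz + h + 2tz + t + z) + 1,
and 4htz + 2ht + 2hz + h + 2tz + t + z ∈ ℤ gives the required form.

2(4htz + 2ht + 2hz + h + 2tz + t + z) + 1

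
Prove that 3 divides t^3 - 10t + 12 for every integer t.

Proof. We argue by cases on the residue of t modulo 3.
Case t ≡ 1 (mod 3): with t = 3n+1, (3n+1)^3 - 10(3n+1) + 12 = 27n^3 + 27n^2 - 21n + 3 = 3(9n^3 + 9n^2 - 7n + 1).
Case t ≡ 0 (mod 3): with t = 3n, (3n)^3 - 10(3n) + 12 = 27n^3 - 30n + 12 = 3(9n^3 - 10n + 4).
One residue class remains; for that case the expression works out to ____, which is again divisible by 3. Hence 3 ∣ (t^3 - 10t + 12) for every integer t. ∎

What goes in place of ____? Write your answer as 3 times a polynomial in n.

3(9n^3 + 18n^2 + 2n)

The residues treated are {1, 0}, so the missing case is t ≡ 2 (mod 3); write t = 3n+2.
Then (3n+2)^3 - 10(3n+2) + 12 = 27n^3 + 54n^2 + 6n = 3(9n^3 + 18n^2 + 2n).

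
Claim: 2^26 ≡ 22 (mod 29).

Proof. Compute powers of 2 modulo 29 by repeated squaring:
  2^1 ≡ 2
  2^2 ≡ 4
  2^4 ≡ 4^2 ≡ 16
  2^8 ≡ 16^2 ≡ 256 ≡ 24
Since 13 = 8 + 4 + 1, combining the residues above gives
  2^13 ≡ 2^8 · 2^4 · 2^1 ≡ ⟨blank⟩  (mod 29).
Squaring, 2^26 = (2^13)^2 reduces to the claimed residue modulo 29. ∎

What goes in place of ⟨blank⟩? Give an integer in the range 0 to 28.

2^8 · 2^4 · 2^1 ≡ 24 · 16 · 2 = 768.
768 mod 29 = 14, so 2^13 ≡ 14 (mod 29).

14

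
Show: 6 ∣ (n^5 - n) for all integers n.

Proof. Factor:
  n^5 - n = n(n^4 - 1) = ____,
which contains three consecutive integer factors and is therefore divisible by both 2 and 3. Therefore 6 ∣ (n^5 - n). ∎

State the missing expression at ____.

n^4 - 1 = (n^2 - 1)(n^2 + 1), and n^2 - 1 = (n-1)(n+1).
So n(n^4 - 1) = (n - 1)n(n + 1)(n^2 + 1).

(n - 1)n(n + 1)(n^2 + 1)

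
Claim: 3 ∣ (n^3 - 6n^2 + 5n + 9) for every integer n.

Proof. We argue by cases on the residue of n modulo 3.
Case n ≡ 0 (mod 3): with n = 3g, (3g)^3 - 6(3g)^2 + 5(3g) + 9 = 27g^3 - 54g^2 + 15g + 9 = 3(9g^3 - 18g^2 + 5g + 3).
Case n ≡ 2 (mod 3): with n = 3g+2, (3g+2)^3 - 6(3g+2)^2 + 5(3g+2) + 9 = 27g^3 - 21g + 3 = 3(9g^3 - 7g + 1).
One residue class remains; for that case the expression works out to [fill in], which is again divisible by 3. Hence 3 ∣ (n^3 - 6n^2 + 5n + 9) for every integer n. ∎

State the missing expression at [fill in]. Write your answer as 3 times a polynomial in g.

3(9g^3 - 9g^2 - 4g + 3)

Only n ≡ 1 (mod 3) is unaccounted for. Put n = 3g+1:
(3g+1)^3 - 6(3g+1)^2 + 5(3g+1) + 9 expands to 27g^3 - 27g^2 - 12g + 9,
and factoring out 3 leaves 3(9g^3 - 9g^2 - 4g + 3).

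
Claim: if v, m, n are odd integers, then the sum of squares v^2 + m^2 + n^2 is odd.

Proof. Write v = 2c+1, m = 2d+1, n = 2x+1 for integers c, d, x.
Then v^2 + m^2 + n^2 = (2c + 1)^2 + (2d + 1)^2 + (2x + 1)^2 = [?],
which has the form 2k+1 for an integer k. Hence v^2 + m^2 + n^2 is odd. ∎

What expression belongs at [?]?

2(2c^2 + 2c + 2d^2 + 2d + 2x^2 + 2x + 1) + 1

(2c + 1)^2 + (2d + 1)^2 + (2x + 1)^2 = 4c^2 + 4c + 4d^2 + 4d + 4x^2 + 4x + 3
= 2(2c^2 + 2c + 2d^2 + 2d + 2x^2 + 2x + 1) + 1.
Since 2c^2 + 2c + 2d^2 + 2d + 2x^2 + 2x + 1 is an integer, the sum of squares is of the form 2k+1 for an integer k.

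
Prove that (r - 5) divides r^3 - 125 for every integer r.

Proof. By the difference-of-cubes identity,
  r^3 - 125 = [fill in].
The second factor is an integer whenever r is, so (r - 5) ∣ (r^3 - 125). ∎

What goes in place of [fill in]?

Polynomial division of r^3 - 125 by r - 5 leaves remainder 0 and quotient r^2 + 5r + 25.
Hence r^3 - 125 = (r - 5)(r^2 + 5r + 25).

(r - 5)(r^2 + 5r + 25)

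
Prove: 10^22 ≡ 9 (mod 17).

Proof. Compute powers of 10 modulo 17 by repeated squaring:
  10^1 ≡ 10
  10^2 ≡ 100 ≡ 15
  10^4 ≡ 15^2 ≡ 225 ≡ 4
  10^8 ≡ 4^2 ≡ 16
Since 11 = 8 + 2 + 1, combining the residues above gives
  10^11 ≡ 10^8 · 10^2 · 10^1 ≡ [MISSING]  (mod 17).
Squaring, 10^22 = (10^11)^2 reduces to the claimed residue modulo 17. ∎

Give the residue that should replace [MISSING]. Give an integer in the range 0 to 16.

10^8 · 10^2 · 10^1 ≡ 16 · 15 · 10 = 2400.
2400 mod 17 = 3, so 10^11 ≡ 3 (mod 17).

3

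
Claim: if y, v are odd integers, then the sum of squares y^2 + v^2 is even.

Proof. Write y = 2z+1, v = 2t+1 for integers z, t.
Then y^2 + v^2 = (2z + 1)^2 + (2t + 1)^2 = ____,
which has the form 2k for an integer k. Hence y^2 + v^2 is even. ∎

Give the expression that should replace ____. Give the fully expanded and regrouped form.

(2z + 1)^2 + (2t + 1)^2 = 4t^2 + 4t + 4z^2 + 4z + 2
= 2(2t^2 + 2t + 2z^2 + 2z + 1).
Since 2t^2 + 2t + 2z^2 + 2z + 1 is an integer, the sum of squares is of the form 2k for an integer k.

2(2t^2 + 2t + 2z^2 + 2z + 1)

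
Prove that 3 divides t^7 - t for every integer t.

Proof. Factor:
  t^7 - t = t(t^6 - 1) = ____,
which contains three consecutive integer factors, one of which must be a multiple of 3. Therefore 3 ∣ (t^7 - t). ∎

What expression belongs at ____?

t^6 - 1 = (t^2 - 1)(t^4 + t^2 + 1), and t^2 - 1 = (t-1)(t+1).
So t(t^6 - 1) = (t - 1)t(t + 1)(t^4 + t^2 + 1).

(t - 1)t(t + 1)(t^4 + t^2 + 1)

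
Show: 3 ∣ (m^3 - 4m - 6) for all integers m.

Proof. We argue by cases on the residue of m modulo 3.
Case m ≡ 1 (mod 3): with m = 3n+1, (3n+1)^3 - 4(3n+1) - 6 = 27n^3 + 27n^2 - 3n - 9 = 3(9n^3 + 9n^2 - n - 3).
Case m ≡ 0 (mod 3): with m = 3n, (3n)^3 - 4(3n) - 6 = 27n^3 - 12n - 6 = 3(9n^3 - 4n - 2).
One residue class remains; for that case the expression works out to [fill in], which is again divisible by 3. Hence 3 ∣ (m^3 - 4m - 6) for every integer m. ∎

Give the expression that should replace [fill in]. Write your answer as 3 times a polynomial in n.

Only m ≡ 2 (mod 3) is unaccounted for. Put m = 3n+2:
(3n+2)^3 - 4(3n+2) - 6 expands to 27n^3 + 54n^2 + 24n - 6,
and factoring out 3 leaves 3(9n^3 + 18n^2 + 8n - 2).

3(9n^3 + 18n^2 + 8n - 2)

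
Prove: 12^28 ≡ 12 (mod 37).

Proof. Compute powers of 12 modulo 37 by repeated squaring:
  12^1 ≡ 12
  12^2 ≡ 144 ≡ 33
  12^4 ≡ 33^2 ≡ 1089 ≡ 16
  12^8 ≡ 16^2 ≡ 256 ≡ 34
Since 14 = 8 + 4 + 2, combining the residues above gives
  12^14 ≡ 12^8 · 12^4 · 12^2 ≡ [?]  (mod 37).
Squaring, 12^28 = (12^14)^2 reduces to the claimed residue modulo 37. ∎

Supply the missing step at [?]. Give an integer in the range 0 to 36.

7

Multiply the listed residues: 34 · 16 · 33 = 544 → 17952.
Reducing modulo 37: 17952 = 485·37 + 7, so 12^14 ≡ 7.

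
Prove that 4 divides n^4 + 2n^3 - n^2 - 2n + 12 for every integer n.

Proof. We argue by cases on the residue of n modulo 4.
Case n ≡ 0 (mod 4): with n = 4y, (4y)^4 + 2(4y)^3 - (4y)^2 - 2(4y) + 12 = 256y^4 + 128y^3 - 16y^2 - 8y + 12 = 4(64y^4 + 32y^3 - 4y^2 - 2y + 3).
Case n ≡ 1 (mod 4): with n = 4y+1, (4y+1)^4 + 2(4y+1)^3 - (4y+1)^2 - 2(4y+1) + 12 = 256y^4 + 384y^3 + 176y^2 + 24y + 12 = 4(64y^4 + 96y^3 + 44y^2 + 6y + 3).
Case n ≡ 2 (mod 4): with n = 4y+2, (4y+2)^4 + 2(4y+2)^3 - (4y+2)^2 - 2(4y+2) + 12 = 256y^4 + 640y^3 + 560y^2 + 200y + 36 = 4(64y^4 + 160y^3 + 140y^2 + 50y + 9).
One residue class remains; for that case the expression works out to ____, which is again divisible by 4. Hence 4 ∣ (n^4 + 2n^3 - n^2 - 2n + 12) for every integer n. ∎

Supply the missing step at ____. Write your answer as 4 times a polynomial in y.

4(64y^4 + 224y^3 + 284y^2 + 154y + 33)

Only n ≡ 3 (mod 4) is unaccounted for. Put n = 4y+3:
(4y+3)^4 + 2(4y+3)^3 - (4y+3)^2 - 2(4y+3) + 12 expands to 256y^4 + 896y^3 + 1136y^2 + 616y + 132,
and factoring out 4 leaves 4(64y^4 + 224y^3 + 284y^2 + 154y + 33).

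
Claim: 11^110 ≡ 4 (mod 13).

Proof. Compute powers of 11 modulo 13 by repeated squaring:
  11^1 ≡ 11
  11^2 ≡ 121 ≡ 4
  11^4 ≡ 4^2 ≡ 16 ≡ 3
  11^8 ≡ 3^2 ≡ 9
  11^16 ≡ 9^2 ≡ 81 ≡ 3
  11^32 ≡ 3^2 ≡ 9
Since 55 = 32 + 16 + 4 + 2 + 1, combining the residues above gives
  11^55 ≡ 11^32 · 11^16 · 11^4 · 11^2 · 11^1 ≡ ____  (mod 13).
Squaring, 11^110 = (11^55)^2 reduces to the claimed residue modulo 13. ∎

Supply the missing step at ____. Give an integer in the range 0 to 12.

2

Multiply the listed residues: 9 · 3 · 3 · 4 · 11 = 27 → 81 → 324 → 3564.
Reducing modulo 13: 3564 = 274·13 + 2, so 11^55 ≡ 2.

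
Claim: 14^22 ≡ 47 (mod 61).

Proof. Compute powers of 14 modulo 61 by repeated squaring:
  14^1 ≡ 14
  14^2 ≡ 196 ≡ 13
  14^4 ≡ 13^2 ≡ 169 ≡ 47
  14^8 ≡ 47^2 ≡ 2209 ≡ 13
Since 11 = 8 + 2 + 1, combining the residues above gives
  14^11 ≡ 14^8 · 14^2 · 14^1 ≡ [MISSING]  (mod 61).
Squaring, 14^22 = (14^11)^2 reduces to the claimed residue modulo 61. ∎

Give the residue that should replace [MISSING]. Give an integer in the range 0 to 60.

48

Multiply the listed residues: 13 · 13 · 14 = 169 → 2366.
Reducing modulo 61: 2366 = 38·61 + 48, so 14^11 ≡ 48.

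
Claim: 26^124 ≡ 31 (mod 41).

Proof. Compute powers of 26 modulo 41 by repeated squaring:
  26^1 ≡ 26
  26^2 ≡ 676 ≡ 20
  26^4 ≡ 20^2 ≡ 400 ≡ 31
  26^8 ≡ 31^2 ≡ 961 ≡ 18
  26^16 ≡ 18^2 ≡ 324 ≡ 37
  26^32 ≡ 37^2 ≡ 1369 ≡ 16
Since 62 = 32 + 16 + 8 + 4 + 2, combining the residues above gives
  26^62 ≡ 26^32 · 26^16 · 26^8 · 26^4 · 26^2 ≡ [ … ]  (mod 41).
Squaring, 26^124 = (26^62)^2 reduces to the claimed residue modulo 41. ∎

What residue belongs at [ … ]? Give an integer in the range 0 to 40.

26^32 · 26^16 · 26^8 · 26^4 · 26^2 ≡ 16 · 37 · 18 · 31 · 20 = 6606720.
6606720 mod 41 = 21, so 26^62 ≡ 21 (mod 41).

21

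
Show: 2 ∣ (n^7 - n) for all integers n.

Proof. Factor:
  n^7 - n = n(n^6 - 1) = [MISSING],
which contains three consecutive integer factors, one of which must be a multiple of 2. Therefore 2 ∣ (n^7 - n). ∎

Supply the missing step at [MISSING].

n^6 - 1 = (n^2 - 1)(n^4 + n^2 + 1), and n^2 - 1 = (n-1)(n+1).
So n(n^6 - 1) = (n - 1)n(n + 1)(n^4 + n^2 + 1).

(n - 1)n(n + 1)(n^4 + n^2 + 1)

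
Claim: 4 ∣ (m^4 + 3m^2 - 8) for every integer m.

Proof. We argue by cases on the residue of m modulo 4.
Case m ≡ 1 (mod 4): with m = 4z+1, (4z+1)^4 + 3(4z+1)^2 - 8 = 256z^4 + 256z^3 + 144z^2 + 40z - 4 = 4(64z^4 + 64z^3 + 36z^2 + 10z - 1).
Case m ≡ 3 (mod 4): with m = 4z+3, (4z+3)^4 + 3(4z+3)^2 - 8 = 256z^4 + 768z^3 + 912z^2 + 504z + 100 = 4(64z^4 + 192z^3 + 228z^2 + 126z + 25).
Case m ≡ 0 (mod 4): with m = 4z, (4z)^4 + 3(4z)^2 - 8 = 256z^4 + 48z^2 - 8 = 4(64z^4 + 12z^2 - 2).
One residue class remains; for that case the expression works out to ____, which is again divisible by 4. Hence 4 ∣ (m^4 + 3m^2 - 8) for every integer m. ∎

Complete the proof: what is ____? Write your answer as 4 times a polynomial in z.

4(64z^4 + 128z^3 + 108z^2 + 44z + 5)

The residues treated are {1, 3, 0}, so the missing case is m ≡ 2 (mod 4); write m = 4z+2.
Then (4z+2)^4 + 3(4z+2)^2 - 8 = 256z^4 + 512z^3 + 432z^2 + 176z + 20 = 4(64z^4 + 128z^3 + 108z^2 + 44z + 5).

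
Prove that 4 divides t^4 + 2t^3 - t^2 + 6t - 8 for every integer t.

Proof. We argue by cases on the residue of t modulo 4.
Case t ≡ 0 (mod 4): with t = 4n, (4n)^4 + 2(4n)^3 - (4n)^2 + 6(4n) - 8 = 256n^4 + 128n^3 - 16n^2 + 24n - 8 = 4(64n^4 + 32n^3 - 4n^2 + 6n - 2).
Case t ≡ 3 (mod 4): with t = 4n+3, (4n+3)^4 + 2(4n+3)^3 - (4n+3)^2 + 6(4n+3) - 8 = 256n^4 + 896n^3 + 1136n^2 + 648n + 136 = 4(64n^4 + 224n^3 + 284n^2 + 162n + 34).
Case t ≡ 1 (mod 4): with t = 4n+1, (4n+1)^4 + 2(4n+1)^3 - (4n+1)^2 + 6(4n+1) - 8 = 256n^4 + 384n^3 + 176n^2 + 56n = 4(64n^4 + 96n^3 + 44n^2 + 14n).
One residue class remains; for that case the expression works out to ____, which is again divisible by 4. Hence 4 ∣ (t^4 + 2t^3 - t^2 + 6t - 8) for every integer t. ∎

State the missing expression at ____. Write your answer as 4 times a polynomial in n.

4(64n^4 + 160n^3 + 140n^2 + 58n + 8)

The residues treated are {0, 3, 1}, so the missing case is t ≡ 2 (mod 4); write t = 4n+2.
Then (4n+2)^4 + 2(4n+2)^3 - (4n+2)^2 + 6(4n+2) - 8 = 256n^4 + 640n^3 + 560n^2 + 232n + 32 = 4(64n^4 + 160n^3 + 140n^2 + 58n + 8).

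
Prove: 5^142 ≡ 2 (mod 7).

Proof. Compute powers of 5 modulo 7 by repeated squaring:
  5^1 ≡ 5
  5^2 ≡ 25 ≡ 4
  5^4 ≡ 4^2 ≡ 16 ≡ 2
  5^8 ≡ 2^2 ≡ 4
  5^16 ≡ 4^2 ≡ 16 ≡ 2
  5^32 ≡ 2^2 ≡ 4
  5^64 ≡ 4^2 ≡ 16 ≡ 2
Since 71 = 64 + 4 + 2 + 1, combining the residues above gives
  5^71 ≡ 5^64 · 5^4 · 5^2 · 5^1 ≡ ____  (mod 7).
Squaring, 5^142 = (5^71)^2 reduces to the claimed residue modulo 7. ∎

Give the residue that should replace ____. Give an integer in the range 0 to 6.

5^64 · 5^4 · 5^2 · 5^1 ≡ 2 · 2 · 4 · 5 = 80.
80 mod 7 = 3, so 5^71 ≡ 3 (mod 7).

3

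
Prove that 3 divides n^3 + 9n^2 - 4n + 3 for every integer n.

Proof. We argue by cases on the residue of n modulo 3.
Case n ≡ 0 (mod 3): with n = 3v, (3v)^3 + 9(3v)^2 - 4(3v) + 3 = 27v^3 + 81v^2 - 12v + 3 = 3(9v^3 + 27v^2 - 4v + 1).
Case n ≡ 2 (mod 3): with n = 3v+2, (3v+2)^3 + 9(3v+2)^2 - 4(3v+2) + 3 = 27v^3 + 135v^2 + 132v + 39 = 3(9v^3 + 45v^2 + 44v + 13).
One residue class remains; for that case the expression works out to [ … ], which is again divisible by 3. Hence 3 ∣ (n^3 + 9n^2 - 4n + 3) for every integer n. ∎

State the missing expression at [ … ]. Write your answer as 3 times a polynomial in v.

The residues treated are {0, 2}, so the missing case is n ≡ 1 (mod 3); write n = 3v+1.
Then (3v+1)^3 + 9(3v+1)^2 - 4(3v+1) + 3 = 27v^3 + 108v^2 + 51v + 9 = 3(9v^3 + 36v^2 + 17v + 3).

3(9v^3 + 36v^2 + 17v + 3)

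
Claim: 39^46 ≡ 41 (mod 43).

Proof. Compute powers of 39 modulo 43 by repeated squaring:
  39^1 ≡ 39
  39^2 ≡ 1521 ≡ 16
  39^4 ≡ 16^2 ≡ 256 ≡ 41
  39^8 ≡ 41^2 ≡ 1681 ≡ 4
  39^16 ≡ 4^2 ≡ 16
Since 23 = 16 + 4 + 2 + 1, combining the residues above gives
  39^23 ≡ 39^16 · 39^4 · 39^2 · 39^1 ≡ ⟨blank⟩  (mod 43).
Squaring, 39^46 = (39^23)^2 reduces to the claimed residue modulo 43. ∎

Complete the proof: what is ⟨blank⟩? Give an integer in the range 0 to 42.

27

39^16 · 39^4 · 39^2 · 39^1 ≡ 16 · 41 · 16 · 39 = 409344.
409344 mod 43 = 27, so 39^23 ≡ 27 (mod 43).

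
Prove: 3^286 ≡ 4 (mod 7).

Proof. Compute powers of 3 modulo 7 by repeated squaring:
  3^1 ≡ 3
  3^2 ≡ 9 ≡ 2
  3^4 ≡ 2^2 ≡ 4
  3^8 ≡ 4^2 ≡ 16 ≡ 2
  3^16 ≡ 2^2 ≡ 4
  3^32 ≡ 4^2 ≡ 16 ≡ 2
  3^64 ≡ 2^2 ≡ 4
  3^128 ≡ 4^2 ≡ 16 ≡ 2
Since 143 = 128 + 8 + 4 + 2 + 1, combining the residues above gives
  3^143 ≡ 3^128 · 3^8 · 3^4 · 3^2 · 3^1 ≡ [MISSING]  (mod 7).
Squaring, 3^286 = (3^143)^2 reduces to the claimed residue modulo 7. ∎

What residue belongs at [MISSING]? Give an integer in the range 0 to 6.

5

3^128 · 3^8 · 3^4 · 3^2 · 3^1 ≡ 2 · 2 · 4 · 2 · 3 = 96.
96 mod 7 = 5, so 3^143 ≡ 5 (mod 7).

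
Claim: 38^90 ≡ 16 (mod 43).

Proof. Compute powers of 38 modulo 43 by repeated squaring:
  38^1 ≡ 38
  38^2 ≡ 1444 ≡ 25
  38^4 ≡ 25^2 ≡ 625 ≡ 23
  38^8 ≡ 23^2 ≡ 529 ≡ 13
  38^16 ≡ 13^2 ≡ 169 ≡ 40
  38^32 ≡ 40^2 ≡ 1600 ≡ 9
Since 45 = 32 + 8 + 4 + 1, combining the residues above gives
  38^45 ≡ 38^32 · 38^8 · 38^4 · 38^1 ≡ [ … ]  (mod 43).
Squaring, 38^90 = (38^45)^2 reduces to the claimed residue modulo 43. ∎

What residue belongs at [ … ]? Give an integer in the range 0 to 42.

38^32 · 38^8 · 38^4 · 38^1 ≡ 9 · 13 · 23 · 38 = 102258.
102258 mod 43 = 4, so 38^45 ≡ 4 (mod 43).

4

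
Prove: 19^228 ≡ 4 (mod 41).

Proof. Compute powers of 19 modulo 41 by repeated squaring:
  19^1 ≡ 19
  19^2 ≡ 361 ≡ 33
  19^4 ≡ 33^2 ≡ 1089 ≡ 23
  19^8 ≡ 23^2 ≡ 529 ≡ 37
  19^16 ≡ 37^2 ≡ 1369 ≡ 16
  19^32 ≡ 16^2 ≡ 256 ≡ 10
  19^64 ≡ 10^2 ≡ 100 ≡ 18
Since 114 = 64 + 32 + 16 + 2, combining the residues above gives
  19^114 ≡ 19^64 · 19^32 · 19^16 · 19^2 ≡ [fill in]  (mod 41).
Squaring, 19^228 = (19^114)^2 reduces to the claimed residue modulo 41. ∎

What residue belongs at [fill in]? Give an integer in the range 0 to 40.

2

19^64 · 19^32 · 19^16 · 19^2 ≡ 18 · 10 · 16 · 33 = 95040.
95040 mod 41 = 2, so 19^114 ≡ 2 (mod 41).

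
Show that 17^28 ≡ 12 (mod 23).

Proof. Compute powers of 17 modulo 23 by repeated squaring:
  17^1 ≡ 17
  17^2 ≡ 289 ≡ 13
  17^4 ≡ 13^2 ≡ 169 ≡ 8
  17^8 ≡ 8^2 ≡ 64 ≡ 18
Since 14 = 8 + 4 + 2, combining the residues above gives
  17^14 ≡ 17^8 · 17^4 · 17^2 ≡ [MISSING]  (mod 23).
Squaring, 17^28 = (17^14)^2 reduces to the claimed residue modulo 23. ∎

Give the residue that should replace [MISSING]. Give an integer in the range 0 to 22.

9

17^8 · 17^4 · 17^2 ≡ 18 · 8 · 13 = 1872.
1872 mod 23 = 9, so 17^14 ≡ 9 (mod 23).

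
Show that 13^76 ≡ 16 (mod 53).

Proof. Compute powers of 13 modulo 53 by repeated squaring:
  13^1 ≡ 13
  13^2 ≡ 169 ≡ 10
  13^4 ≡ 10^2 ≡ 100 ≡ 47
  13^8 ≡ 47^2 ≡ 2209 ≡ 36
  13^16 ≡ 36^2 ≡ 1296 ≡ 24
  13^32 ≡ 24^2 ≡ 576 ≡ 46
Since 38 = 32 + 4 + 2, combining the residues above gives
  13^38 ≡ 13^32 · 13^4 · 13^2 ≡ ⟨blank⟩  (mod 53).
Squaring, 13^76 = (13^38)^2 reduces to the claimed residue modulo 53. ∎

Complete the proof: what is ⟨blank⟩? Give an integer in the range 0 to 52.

13^32 · 13^4 · 13^2 ≡ 46 · 47 · 10 = 21620.
21620 mod 53 = 49, so 13^38 ≡ 49 (mod 53).

49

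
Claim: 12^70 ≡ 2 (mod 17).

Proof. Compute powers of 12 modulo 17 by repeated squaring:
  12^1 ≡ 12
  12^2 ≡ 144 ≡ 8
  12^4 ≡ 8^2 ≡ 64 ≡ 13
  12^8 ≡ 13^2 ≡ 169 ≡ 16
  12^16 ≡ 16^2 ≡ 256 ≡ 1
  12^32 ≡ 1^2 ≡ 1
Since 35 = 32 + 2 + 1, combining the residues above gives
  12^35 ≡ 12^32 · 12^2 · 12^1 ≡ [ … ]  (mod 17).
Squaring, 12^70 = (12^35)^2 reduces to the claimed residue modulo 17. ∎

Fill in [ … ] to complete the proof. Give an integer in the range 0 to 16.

11

12^32 · 12^2 · 12^1 ≡ 1 · 8 · 12 = 96.
96 mod 17 = 11, so 12^35 ≡ 11 (mod 17).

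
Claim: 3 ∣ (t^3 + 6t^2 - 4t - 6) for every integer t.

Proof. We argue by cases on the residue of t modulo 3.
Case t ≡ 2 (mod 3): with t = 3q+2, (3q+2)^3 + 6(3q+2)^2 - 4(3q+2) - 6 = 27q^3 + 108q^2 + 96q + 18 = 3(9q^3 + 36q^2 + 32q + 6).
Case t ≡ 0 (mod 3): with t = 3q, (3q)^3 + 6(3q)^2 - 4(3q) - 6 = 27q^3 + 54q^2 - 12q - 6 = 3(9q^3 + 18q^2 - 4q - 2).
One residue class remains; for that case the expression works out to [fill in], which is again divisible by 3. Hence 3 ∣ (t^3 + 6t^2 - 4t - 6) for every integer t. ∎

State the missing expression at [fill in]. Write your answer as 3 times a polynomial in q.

3(9q^3 + 27q^2 + 11q - 1)

Only t ≡ 1 (mod 3) is unaccounted for. Put t = 3q+1:
(3q+1)^3 + 6(3q+1)^2 - 4(3q+1) - 6 expands to 27q^3 + 81q^2 + 33q - 3,
and factoring out 3 leaves 3(9q^3 + 27q^2 + 11q - 1).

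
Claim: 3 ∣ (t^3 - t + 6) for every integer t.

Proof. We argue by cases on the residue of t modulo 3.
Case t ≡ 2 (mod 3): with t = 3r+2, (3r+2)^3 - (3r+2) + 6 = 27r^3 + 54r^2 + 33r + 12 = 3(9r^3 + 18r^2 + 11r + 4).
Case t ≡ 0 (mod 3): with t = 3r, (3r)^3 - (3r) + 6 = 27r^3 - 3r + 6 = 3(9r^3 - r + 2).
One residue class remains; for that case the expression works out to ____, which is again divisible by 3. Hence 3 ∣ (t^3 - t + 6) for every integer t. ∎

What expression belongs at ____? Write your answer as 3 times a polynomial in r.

3(9r^3 + 9r^2 + 2r + 2)

Only t ≡ 1 (mod 3) is unaccounted for. Put t = 3r+1:
(3r+1)^3 - (3r+1) + 6 expands to 27r^3 + 27r^2 + 6r + 6,
and factoring out 3 leaves 3(9r^3 + 9r^2 + 2r + 2).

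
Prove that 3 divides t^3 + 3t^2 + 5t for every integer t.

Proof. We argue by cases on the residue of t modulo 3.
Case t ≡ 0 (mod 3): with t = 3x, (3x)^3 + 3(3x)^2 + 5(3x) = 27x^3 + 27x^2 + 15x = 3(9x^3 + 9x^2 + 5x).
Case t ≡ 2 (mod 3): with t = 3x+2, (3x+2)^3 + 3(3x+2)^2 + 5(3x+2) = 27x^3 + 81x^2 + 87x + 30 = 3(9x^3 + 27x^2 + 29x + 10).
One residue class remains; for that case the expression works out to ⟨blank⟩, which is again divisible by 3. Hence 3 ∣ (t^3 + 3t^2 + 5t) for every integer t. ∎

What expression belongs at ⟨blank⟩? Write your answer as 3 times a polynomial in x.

The residues treated are {0, 2}, so the missing case is t ≡ 1 (mod 3); write t = 3x+1.
Then (3x+1)^3 + 3(3x+1)^2 + 5(3x+1) = 27x^3 + 54x^2 + 42x + 9 = 3(9x^3 + 18x^2 + 14x + 3).

3(9x^3 + 18x^2 + 14x + 3)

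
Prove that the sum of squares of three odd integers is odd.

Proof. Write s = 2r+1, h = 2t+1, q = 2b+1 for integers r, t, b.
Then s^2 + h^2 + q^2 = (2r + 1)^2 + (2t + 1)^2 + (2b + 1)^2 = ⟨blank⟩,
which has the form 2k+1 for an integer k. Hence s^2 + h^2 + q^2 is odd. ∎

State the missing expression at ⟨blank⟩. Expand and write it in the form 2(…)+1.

(2r + 1)^2 + (2t + 1)^2 + (2b + 1)^2 = 4b^2 + 4b + 4r^2 + 4r + 4t^2 + 4t + 3
= 2(2b^2 + 2b + 2r^2 + 2r + 2t^2 + 2t + 1) + 1.
Since 2b^2 + 2b + 2r^2 + 2r + 2t^2 + 2t + 1 is an integer, the sum of squares is of the form 2k+1 for an integer k.

2(2b^2 + 2b + 2r^2 + 2r + 2t^2 + 2t + 1) + 1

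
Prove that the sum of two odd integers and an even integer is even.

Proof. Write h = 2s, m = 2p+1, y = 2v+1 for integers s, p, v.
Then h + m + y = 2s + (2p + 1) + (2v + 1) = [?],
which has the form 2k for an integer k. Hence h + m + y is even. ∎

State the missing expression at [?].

Expanding: 2s + (2p + 1) + (2v + 1) = 2p + 2s + 2v + 2.
Every term is even; pulling out the factor of 2 gives 2(p + s + v + 1).

2(p + s + v + 1)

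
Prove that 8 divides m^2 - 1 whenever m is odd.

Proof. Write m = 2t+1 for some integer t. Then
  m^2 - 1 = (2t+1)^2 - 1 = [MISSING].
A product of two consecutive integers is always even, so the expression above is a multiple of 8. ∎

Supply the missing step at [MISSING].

(2t+1)^2 - 1 = 4t^2 + 4t + 1 - 1 = 4t^2 + 4t = 4t(t+1).
Since t and t+1 are consecutive, t(t+1) is even, and 4·(even) is a multiple of 8.

4t(t + 1)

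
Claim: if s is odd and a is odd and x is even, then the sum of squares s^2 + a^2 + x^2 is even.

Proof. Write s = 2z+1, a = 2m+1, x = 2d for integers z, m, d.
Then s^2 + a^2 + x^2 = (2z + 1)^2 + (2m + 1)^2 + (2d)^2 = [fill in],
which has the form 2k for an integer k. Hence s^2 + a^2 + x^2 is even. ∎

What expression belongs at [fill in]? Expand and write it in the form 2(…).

2(2d^2 + 2m^2 + 2m + 2z^2 + 2z + 1)

(2z + 1)^2 + (2m + 1)^2 + (2d)^2 = 4d^2 + 4m^2 + 4m + 4z^2 + 4z + 2
= 2(2d^2 + 2m^2 + 2m + 2z^2 + 2z + 1).
Since 2d^2 + 2m^2 + 2m + 2z^2 + 2z + 1 is an integer, the sum of squares is of the form 2k for an integer k.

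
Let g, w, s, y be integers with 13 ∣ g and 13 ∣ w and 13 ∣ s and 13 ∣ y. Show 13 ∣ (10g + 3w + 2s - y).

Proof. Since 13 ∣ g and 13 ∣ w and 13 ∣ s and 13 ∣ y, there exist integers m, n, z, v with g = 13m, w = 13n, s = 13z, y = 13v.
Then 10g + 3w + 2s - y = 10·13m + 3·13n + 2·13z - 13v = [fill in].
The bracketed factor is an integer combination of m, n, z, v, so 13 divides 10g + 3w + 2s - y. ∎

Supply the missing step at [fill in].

Pull the common 13 out of every term: 10·13m + 3·13n + 2·13z - 13v = 13(10m + 3n - v + 2z).
10m + 3n - v + 2z is an integer, which exhibits the divisibility.

13(10m + 3n - v + 2z)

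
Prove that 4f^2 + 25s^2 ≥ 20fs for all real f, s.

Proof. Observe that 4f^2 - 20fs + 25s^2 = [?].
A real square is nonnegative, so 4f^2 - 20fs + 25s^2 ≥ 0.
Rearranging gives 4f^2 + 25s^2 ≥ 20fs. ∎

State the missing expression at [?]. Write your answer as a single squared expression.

4f^2 - 20fs + 25s^2 is a perfect-square trinomial: the outer terms are (2f)^2 and (5s)^2, and the cross term is -2·2f·5s.
So 4f^2 - 20fs + 25s^2 = (2f - 5s)^2 ≥ 0.

(2f - 5s)^2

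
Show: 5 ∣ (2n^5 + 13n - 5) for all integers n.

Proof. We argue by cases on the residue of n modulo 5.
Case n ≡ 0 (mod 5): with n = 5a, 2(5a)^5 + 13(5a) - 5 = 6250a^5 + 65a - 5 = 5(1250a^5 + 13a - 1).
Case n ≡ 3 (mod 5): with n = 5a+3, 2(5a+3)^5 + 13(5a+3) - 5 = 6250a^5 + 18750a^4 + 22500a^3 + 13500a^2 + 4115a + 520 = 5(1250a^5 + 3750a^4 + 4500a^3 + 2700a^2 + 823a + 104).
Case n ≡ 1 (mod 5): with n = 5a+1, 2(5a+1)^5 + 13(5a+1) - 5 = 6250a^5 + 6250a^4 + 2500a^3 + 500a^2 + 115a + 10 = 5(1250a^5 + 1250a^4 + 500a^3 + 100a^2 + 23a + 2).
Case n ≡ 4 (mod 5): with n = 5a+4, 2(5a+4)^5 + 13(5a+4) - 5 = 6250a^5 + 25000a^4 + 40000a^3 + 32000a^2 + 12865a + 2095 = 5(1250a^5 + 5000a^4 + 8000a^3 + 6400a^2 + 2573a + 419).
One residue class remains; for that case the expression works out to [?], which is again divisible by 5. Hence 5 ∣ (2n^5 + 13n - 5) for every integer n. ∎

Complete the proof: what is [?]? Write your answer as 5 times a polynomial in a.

5(1250a^5 + 2500a^4 + 2000a^3 + 800a^2 + 173a + 17)

The residues treated are {0, 3, 1, 4}, so the missing case is n ≡ 2 (mod 5); write n = 5a+2.
Then 2(5a+2)^5 + 13(5a+2) - 5 = 6250a^5 + 12500a^4 + 10000a^3 + 4000a^2 + 865a + 85 = 5(1250a^5 + 2500a^4 + 2000a^3 + 800a^2 + 173a + 17).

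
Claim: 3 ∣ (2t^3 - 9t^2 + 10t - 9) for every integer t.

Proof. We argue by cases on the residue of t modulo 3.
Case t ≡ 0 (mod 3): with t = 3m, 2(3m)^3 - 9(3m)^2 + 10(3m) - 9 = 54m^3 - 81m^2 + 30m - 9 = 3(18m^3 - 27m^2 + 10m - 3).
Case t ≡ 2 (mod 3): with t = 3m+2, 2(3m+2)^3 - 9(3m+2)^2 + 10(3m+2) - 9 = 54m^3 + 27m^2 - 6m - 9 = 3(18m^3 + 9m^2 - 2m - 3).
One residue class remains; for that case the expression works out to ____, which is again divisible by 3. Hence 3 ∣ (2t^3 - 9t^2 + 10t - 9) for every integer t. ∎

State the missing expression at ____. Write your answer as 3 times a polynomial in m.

3(18m^3 - 9m^2 - 2m - 2)

Only t ≡ 1 (mod 3) is unaccounted for. Put t = 3m+1:
2(3m+1)^3 - 9(3m+1)^2 + 10(3m+1) - 9 expands to 54m^3 - 27m^2 - 6m - 6,
and factoring out 3 leaves 3(18m^3 - 9m^2 - 2m - 2).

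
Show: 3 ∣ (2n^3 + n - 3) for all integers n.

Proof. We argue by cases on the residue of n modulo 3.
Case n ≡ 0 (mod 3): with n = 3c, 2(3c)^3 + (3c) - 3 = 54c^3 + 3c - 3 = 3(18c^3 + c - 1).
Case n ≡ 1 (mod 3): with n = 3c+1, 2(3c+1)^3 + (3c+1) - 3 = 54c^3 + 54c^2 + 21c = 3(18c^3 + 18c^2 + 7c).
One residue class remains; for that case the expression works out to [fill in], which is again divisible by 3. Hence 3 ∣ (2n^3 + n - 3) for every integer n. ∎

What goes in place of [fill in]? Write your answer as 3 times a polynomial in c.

The residues treated are {0, 1}, so the missing case is n ≡ 2 (mod 3); write n = 3c+2.
Then 2(3c+2)^3 + (3c+2) - 3 = 54c^3 + 108c^2 + 75c + 15 = 3(18c^3 + 36c^2 + 25c + 5).

3(18c^3 + 36c^2 + 25c + 5)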